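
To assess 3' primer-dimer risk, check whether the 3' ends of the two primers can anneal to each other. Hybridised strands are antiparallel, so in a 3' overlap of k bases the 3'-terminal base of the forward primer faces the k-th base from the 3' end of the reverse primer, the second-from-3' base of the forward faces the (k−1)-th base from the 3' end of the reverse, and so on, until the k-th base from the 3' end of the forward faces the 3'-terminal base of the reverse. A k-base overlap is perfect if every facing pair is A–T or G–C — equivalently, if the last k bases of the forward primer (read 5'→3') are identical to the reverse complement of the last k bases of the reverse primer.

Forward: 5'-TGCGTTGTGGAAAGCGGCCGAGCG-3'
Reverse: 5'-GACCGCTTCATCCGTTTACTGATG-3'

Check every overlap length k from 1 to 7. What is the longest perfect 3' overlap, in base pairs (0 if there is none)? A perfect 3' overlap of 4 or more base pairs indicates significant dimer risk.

Longest perfect overlap: 0 complementary base pairs; below the dimer-risk threshold (threshold 4).

Last 7 bases (5'→3') — forward …CCGAGCG, reverse …ACTGATG.
Reverse complement of the reverse primer's last 7 bases: CATCAGT; its first k bases are the reverse complement of the reverse primer's last k bases, so a perfect k-base overlap needs the forward primer's last k bases to equal them.
Comparing (forward last k vs required): k=1: G vs C ✗; k=2: CG vs CA ✗; k=3: GCG vs CAT ✗; k=4: AGCG vs CATC ✗; k=5: GAGCG vs CATCA ✗; k=6: CGAGCG vs CATCAG ✗; k=7: CCGAGCG vs CATCAGT ✗.
No overlap length from 1 to 7 is perfect, so the longest perfect 3' overlap is 0.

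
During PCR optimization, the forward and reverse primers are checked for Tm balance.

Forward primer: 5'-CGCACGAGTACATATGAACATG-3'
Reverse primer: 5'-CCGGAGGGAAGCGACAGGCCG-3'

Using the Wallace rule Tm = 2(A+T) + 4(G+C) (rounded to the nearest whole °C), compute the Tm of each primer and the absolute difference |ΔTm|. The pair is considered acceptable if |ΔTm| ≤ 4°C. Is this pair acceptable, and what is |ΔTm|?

|ΔTm| = 10°C; the pair is not acceptable.

Forward: A=8 T=4 G=5 C=5 → Tm = 2·12 + 4·10 = 64°C.
Reverse: A=5 T=0 G=10 C=6 → Tm = 2·5 + 4·16 = 74°C.
|ΔTm| = |64 − 74| = 10°C, > 4°C.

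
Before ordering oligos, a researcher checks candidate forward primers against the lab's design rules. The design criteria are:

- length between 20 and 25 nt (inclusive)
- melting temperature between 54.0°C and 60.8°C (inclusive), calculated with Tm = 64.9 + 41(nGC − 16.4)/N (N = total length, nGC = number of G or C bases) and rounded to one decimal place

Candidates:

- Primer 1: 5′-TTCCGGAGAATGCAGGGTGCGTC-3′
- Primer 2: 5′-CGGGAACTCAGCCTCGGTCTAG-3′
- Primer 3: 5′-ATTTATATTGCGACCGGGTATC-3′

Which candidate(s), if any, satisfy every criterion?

Primer 1 (23 nt, A=4 T=5 G=9 C=5): length 23 ✓; Tm = 64.9 + 41·(14 − 16.4)/23 = 60.6°C ✓ — passes.
Primer 2 (22 nt, A=4 T=4 G=7 C=7): length 22 ✓; Tm = 64.9 + 41·(14 − 16.4)/22 = 60.4°C ✓ — passes.
Primer 3 (22 nt, A=5 T=8 G=5 C=4): length 22 ✓; Tm = 64.9 + 41·(9 − 16.4)/22 = 51.1°C, outside 54.0–60.8°C ✗ — fails.

Primer 1 and Primer 2.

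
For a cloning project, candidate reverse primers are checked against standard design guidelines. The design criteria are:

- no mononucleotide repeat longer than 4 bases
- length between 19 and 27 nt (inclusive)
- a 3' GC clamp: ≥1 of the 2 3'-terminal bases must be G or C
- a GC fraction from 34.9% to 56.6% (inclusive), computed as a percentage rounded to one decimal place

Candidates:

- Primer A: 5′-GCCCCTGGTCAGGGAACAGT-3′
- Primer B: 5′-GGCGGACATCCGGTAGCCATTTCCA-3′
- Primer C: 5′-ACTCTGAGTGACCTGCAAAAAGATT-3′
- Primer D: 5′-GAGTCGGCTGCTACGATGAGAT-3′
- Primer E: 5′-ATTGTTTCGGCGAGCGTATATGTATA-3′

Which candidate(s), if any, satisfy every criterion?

None of the candidates satisfy all criteria.

Primer A (20 nt, A=4 T=3 G=7 C=6): longest run = 4 ✓; length 20 ✓; 3' end GT has 1 G/C ✓; GC 13/20 = 65.0%, outside 34.9–56.6% ✗ — fails.
Primer B (25 nt, A=5 T=5 G=7 C=8): longest run = 3 ✓; length 25 ✓; 3' end CA has 1 G/C ✓; GC 15/25 = 60.0%, outside 34.9–56.6% ✗ — fails.
Primer C (25 nt, A=9 T=6 G=5 C=5): longest run = 5, exceeds 4 ✗; length 25 ✓; 3' end TT has 0 G/C, need ≥1 ✗; GC 10/25 = 40.0% ✓ — fails.
Primer D (22 nt, A=5 T=5 G=8 C=4): longest run = 2 ✓; length 22 ✓; 3' end AT has 0 G/C, need ≥1 ✗; GC 12/22 = 54.5% ✓ — fails.
Primer E (26 nt, A=6 T=10 G=7 C=3): longest run = 3 ✓; length 26 ✓; 3' end TA has 0 G/C, need ≥1 ✗; GC 10/26 = 38.5% ✓ — fails.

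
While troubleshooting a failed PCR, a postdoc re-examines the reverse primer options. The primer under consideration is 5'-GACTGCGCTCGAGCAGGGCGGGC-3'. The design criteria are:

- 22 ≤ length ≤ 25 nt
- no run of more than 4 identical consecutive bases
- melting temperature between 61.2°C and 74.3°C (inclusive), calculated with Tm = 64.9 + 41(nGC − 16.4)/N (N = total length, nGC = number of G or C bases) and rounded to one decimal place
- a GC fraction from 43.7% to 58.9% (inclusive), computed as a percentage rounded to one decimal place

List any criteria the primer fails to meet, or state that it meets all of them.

Fails: GC content.

Base counts: A=3, T=2, G=11, C=7 (length 23).
length: length 23 ✓
homopolymer run: longest run = 3 ✓
Tm: Tm = 64.9 + 41·(18 − 16.4)/23 = 67.8°C ✓
GC content: GC 18/23 = 78.3%, outside 43.7–58.9% ✗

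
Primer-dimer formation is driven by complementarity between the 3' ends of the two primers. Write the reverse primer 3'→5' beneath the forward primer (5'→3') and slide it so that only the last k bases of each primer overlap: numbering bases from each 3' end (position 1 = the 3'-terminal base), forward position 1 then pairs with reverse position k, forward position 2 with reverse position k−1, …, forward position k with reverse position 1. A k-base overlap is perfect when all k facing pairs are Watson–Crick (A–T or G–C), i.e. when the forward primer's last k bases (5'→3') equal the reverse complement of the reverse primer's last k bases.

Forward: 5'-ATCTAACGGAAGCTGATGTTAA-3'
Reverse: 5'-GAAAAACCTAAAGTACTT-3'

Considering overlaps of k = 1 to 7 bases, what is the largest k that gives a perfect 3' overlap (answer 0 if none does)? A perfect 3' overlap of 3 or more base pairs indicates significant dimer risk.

Longest perfect overlap: 2 complementary base pairs; below the dimer-risk threshold (threshold 3).

Last 7 bases (5'→3') — forward …ATGTTAA, reverse …AGTACTT.
Reverse complement of the reverse primer's last 7 bases: AAGTACT; its first k bases are the reverse complement of the reverse primer's last k bases, so a perfect k-base overlap needs the forward primer's last k bases to equal them.
Comparing (forward last k vs required): k=1: A vs A ✓; k=2: AA vs AA ✓; k=3: TAA vs AAG ✗; k=4: TTAA vs AAGT ✗; k=5: GTTAA vs AAGTA ✗; k=6: TGTTAA vs AAGTAC ✗; k=7: ATGTTAA vs AAGTACT ✗.
Perfect overlaps at k = 1, 2; the largest is 2.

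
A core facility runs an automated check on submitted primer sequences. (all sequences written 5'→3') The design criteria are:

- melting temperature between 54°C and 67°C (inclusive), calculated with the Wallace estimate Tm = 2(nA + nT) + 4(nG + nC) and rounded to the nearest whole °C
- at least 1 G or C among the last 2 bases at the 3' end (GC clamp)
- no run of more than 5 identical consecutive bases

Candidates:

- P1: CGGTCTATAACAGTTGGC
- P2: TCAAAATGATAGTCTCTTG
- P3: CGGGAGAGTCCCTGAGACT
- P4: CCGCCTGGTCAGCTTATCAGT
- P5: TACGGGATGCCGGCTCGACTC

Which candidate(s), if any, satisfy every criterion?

P1 (18 nt, A=4 T=5 G=5 C=4): Tm = 2·9 + 4·9 = 54°C ✓; 3' end GC has 2 G/C ✓; longest run = 2 ✓ — passes.
P2 (19 nt, A=6 T=7 G=3 C=3): Tm = 2·13 + 4·6 = 50°C, outside 54–67°C ✗; 3' end TG has 1 G/C ✓; longest run = 4 ✓ — fails.
P3 (19 nt, A=4 T=3 G=7 C=5): Tm = 2·7 + 4·12 = 62°C ✓; 3' end CT has 1 G/C ✓; longest run = 3 ✓ — passes.
P4 (21 nt, A=3 T=6 G=5 C=7): Tm = 2·9 + 4·12 = 66°C ✓; 3' end GT has 1 G/C ✓; longest run = 2 ✓ — passes.
P5 (21 nt, A=3 T=4 G=7 C=7): Tm = 2·7 + 4·14 = 70°C, outside 54–67°C ✗; 3' end TC has 1 G/C ✓; longest run = 3 ✓ — fails.

P1, P3 and P4.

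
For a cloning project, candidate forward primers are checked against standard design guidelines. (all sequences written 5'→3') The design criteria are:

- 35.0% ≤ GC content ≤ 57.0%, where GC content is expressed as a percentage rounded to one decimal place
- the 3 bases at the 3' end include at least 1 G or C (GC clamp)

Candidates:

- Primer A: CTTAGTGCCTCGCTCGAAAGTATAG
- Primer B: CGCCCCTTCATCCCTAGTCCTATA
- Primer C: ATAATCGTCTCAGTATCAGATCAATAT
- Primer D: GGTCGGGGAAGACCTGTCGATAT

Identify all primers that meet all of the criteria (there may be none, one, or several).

Primer A (25 nt, A=6 T=7 G=6 C=6): GC 12/25 = 48.0% ✓; 3' end TAG has 1 G/C ✓ — passes.
Primer B (24 nt, A=4 T=7 G=2 C=11): GC 13/24 = 54.2% ✓; 3' end ATA has 0 G/C, need ≥1 ✗ — fails.
Primer C (27 nt, A=10 T=9 G=3 C=5): GC 8/27 = 29.6%, outside 35.0–57.0% ✗; 3' end TAT has 0 G/C, need ≥1 ✗ — fails.
Primer D (23 nt, A=5 T=5 G=9 C=4): GC 13/23 = 56.5% ✓; 3' end TAT has 0 G/C, need ≥1 ✗ — fails.

Primer A only.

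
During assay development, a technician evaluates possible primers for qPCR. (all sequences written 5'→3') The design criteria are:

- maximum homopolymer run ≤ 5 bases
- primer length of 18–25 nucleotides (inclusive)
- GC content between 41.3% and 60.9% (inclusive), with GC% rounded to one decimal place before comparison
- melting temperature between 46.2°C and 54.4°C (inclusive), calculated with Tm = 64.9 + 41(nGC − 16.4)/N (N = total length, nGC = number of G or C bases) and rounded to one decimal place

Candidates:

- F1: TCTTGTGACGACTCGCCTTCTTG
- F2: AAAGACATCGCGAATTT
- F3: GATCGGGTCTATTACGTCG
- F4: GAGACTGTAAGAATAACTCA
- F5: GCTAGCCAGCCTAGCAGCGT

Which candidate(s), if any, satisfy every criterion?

F1 (23 nt, A=2 T=9 G=5 C=7): longest run = 2 ✓; length 23 ✓; GC 12/23 = 52.2% ✓; Tm = 64.9 + 41·(12 − 16.4)/23 = 57.1°C, outside 46.2–54.4°C ✗ — fails.
F2 (17 nt, A=7 T=4 G=3 C=3): longest run = 3 ✓; length 17, outside 18–25 ✗; GC 6/17 = 35.3%, outside 41.3–60.9% ✗; Tm = 64.9 + 41·(6 − 16.4)/17 = 39.8°C, outside 46.2–54.4°C ✗ — fails.
F3 (19 nt, A=3 T=6 G=6 C=4): longest run = 3 ✓; length 19 ✓; GC 10/19 = 52.6% ✓; Tm = 64.9 + 41·(10 − 16.4)/19 = 51.1°C ✓ — passes.
F4 (20 nt, A=9 T=4 G=4 C=3): longest run = 2 ✓; length 20 ✓; GC 7/20 = 35.0%, outside 41.3–60.9% ✗; Tm = 64.9 + 41·(7 − 16.4)/20 = 45.6°C, outside 46.2–54.4°C ✗ — fails.
F5 (20 nt, A=4 T=3 G=6 C=7): longest run = 2 ✓; length 20 ✓; GC 13/20 = 65.0%, outside 41.3–60.9% ✗; Tm = 64.9 + 41·(13 − 16.4)/20 = 57.9°C, outside 46.2–54.4°C ✗ — fails.

F3 only.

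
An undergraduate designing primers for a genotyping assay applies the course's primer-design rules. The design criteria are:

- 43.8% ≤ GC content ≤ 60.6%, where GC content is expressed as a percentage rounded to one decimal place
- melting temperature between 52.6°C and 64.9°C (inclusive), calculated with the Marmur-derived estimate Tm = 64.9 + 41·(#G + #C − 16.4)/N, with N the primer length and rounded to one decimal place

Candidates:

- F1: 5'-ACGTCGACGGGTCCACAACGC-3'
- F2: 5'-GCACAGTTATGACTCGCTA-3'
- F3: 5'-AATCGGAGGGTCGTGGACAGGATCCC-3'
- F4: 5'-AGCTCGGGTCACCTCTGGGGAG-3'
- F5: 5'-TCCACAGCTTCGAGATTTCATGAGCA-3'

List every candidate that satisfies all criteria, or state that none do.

F1 (21 nt, A=5 T=2 G=6 C=8): GC 14/21 = 66.7%, outside 43.8–60.6% ✗; Tm = 64.9 + 41·(14 − 16.4)/21 = 60.2°C ✓ — fails.
F2 (19 nt, A=5 T=5 G=4 C=5): GC 9/19 = 47.4% ✓; Tm = 64.9 + 41·(9 − 16.4)/19 = 48.9°C, outside 52.6–64.9°C ✗ — fails.
F3 (26 nt, A=6 T=4 G=10 C=6): GC 16/26 = 61.5%, outside 43.8–60.6% ✗; Tm = 64.9 + 41·(16 − 16.4)/26 = 64.3°C ✓ — fails.
F4 (22 nt, A=3 T=4 G=9 C=6): GC 15/22 = 68.2%, outside 43.8–60.6% ✗; Tm = 64.9 + 41·(15 − 16.4)/22 = 62.3°C ✓ — fails.
F5 (26 nt, A=7 T=7 G=5 C=7): GC 12/26 = 46.2% ✓; Tm = 64.9 + 41·(12 − 16.4)/26 = 58.0°C ✓ — passes.

F5 only.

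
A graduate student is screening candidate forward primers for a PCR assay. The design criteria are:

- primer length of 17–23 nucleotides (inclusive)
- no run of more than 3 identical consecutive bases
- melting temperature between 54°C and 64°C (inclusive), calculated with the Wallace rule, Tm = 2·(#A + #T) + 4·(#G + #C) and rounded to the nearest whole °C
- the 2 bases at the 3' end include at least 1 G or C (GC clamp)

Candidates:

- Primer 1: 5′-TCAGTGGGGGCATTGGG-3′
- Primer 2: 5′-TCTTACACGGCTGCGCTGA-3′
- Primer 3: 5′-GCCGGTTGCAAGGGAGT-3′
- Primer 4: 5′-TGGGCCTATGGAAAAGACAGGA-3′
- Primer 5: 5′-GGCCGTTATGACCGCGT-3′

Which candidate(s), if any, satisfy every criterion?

Primer 1 (17 nt, A=2 T=4 G=9 C=2): length 17 ✓; longest run = 5, exceeds 3 ✗; Tm = 2·6 + 4·11 = 56°C ✓; 3' end GG has 2 G/C ✓ — fails.
Primer 2 (19 nt, A=3 T=5 G=5 C=6): length 19 ✓; longest run = 2 ✓; Tm = 2·8 + 4·11 = 60°C ✓; 3' end GA has 1 G/C ✓ — passes.
Primer 3 (17 nt, A=3 T=3 G=8 C=3): length 17 ✓; longest run = 3 ✓; Tm = 2·6 + 4·11 = 56°C ✓; 3' end GT has 1 G/C ✓ — passes.
Primer 4 (22 nt, A=8 T=3 G=8 C=3): length 22 ✓; longest run = 4, exceeds 3 ✗; Tm = 2·11 + 4·11 = 66°C, outside 54–64°C ✗; 3' end GA has 1 G/C ✓ — fails.
Primer 5 (17 nt, A=2 T=4 G=6 C=5): length 17 ✓; longest run = 2 ✓; Tm = 2·6 + 4·11 = 56°C ✓; 3' end GT has 1 G/C ✓ — passes.

Primer 2, Primer 3 and Primer 5.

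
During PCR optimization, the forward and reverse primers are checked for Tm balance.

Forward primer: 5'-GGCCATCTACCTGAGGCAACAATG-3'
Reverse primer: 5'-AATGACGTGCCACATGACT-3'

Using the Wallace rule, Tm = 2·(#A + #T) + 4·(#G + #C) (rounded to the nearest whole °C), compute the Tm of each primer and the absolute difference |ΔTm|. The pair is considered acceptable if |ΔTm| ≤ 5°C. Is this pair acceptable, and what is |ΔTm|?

|ΔTm| = 18°C; the pair is not acceptable.

Forward: A=7 T=4 G=6 C=7 → Tm = 2·11 + 4·13 = 74°C.
Reverse: A=6 T=4 G=4 C=5 → Tm = 2·10 + 4·9 = 56°C.
|ΔTm| = |74 − 56| = 18°C, > 5°C.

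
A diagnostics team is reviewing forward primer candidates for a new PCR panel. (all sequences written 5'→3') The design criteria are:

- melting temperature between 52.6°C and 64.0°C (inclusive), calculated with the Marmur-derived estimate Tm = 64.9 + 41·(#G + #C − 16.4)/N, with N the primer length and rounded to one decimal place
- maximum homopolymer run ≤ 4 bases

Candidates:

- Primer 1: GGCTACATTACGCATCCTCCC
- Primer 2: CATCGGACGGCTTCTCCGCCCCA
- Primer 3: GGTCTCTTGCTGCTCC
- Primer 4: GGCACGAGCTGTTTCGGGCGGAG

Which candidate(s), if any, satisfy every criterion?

Primer 1 only.

Primer 1 (21 nt, A=4 T=5 G=3 C=9): Tm = 64.9 + 41·(12 − 16.4)/21 = 56.3°C ✓; longest run = 3 ✓ — passes.
Primer 2 (23 nt, A=3 T=4 G=5 C=11): Tm = 64.9 + 41·(16 − 16.4)/23 = 64.2°C, outside 52.6–64.0°C ✗; longest run = 4 ✓ — fails.
Primer 3 (16 nt, A=0 T=6 G=4 C=6): Tm = 64.9 + 41·(10 − 16.4)/16 = 48.5°C, outside 52.6–64.0°C ✗; longest run = 2 ✓ — fails.
Primer 4 (23 nt, A=3 T=4 G=11 C=5): Tm = 64.9 + 41·(16 − 16.4)/23 = 64.2°C, outside 52.6–64.0°C ✗; longest run = 3 ✓ — fails.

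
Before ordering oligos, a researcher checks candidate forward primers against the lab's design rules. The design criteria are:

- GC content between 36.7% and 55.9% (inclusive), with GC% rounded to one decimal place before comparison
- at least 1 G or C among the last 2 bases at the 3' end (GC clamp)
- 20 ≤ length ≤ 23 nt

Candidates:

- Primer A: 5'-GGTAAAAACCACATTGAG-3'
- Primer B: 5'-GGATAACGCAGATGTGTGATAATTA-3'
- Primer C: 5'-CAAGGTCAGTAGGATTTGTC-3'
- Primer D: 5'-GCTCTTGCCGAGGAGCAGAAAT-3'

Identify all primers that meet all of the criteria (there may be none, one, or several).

Primer C only.

Primer A (18 nt, A=8 T=3 G=4 C=3): GC 7/18 = 38.9% ✓; 3' end AG has 1 G/C ✓; length 18, outside 20–23 ✗ — fails.
Primer B (25 nt, A=9 T=7 G=7 C=2): GC 9/25 = 36.0%, outside 36.7–55.9% ✗; 3' end TA has 0 G/C, need ≥1 ✗; length 25, outside 20–23 ✗ — fails.
Primer C (20 nt, A=5 T=6 G=6 C=3): GC 9/20 = 45.0% ✓; 3' end TC has 1 G/C ✓; length 20 ✓ — passes.
Primer D (22 nt, A=6 T=4 G=7 C=5): GC 12/22 = 54.5% ✓; 3' end AT has 0 G/C, need ≥1 ✗; length 22 ✓ — fails.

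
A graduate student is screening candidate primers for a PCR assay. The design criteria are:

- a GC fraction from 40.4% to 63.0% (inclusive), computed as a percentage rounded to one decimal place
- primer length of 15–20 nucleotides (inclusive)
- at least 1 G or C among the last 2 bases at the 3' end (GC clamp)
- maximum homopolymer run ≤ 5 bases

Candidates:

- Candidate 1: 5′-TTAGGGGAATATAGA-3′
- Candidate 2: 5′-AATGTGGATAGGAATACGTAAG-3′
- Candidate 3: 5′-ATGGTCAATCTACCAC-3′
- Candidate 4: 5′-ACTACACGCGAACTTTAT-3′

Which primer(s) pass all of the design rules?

Candidate 1 (15 nt, A=6 T=4 G=5 C=0): GC 5/15 = 33.3%, outside 40.4–63.0% ✗; length 15 ✓; 3' end GA has 1 G/C ✓; longest run = 4 ✓ — fails.
Candidate 2 (22 nt, A=9 T=5 G=7 C=1): GC 8/22 = 36.4%, outside 40.4–63.0% ✗; length 22, outside 15–20 ✗; 3' end AG has 1 G/C ✓; longest run = 2 ✓ — fails.
Candidate 3 (16 nt, A=5 T=4 G=2 C=5): GC 7/16 = 43.8% ✓; length 16 ✓; 3' end AC has 1 G/C ✓; longest run = 2 ✓ — passes.
Candidate 4 (18 nt, A=6 T=5 G=2 C=5): GC 7/18 = 38.9%, outside 40.4–63.0% ✗; length 18 ✓; 3' end AT has 0 G/C, need ≥1 ✗; longest run = 3 ✓ — fails.

Candidate 3 only.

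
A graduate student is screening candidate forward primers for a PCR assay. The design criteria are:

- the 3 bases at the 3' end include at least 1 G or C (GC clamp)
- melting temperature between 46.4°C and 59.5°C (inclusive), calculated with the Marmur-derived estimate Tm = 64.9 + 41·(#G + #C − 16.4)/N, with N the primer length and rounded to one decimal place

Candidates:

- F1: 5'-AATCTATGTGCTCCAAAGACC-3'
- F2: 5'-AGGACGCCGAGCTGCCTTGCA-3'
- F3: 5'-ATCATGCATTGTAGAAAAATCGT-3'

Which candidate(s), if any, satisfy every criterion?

F1 and F3.

F1 (21 nt, A=7 T=5 G=3 C=6): 3' end ACC has 2 G/C ✓; Tm = 64.9 + 41·(9 − 16.4)/21 = 50.5°C ✓ — passes.
F2 (21 nt, A=4 T=3 G=7 C=7): 3' end GCA has 2 G/C ✓; Tm = 64.9 + 41·(14 − 16.4)/21 = 60.2°C, outside 46.4–59.5°C ✗ — fails.
F3 (23 nt, A=9 T=7 G=4 C=3): 3' end CGT has 2 G/C ✓; Tm = 64.9 + 41·(7 − 16.4)/23 = 48.1°C ✓ — passes.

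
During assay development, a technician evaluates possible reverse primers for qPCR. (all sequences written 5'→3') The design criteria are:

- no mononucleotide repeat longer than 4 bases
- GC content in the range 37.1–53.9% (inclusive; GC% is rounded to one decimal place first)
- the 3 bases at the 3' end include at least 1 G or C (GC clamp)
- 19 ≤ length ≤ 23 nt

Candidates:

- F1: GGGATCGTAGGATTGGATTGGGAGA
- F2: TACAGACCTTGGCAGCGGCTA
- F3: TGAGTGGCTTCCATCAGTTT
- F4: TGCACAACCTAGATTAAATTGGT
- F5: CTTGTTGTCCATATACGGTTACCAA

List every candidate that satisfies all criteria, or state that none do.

F1 (25 nt, A=6 T=6 G=12 C=1): longest run = 3 ✓; GC 13/25 = 52.0% ✓; 3' end AGA has 1 G/C ✓; length 25, outside 19–23 ✗ — fails.
F2 (21 nt, A=5 T=4 G=6 C=6): longest run = 2 ✓; GC 12/21 = 57.1%, outside 37.1–53.9% ✗; 3' end CTA has 1 G/C ✓; length 21 ✓ — fails.
F3 (20 nt, A=3 T=8 G=5 C=4): longest run = 3 ✓; GC 9/20 = 45.0% ✓; 3' end TTT has 0 G/C, need ≥1 ✗; length 20 ✓ — fails.
F4 (23 nt, A=8 T=7 G=4 C=4): longest run = 3 ✓; GC 8/23 = 34.8%, outside 37.1–53.9% ✗; 3' end GGT has 2 G/C ✓; length 23 ✓ — fails.
F5 (25 nt, A=6 T=9 G=4 C=6): longest run = 2 ✓; GC 10/25 = 40.0% ✓; 3' end CAA has 1 G/C ✓; length 25, outside 19–23 ✗ — fails.

None of the candidates satisfy all criteria.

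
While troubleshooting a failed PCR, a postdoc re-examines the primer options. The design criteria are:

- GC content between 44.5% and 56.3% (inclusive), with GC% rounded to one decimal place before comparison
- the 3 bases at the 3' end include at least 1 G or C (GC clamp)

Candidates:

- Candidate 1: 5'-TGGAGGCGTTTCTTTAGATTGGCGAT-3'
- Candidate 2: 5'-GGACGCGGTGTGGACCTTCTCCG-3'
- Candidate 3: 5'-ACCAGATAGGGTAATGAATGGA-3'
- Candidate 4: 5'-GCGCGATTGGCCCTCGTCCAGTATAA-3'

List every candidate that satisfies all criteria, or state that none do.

Candidate 1 only.

Candidate 1 (26 nt, A=4 T=10 G=9 C=3): GC 12/26 = 46.2% ✓; 3' end GAT has 1 G/C ✓ — passes.
Candidate 2 (23 nt, A=2 T=5 G=9 C=7): GC 16/23 = 69.6%, outside 44.5–56.3% ✗; 3' end CCG has 3 G/C ✓ — fails.
Candidate 3 (22 nt, A=9 T=4 G=7 C=2): GC 9/22 = 40.9%, outside 44.5–56.3% ✗; 3' end GGA has 2 G/C ✓ — fails.
Candidate 4 (26 nt, A=5 T=6 G=7 C=8): GC 15/26 = 57.7%, outside 44.5–56.3% ✗; 3' end TAA has 0 G/C, need ≥1 ✗ — fails.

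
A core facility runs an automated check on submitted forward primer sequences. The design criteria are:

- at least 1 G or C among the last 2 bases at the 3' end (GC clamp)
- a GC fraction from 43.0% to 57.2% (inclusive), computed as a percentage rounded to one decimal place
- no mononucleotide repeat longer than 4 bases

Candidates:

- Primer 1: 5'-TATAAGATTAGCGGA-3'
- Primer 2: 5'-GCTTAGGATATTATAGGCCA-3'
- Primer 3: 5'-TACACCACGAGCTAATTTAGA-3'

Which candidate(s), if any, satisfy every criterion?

Primer 1 (15 nt, A=6 T=4 G=4 C=1): 3' end GA has 1 G/C ✓; GC 5/15 = 33.3%, outside 43.0–57.2% ✗; longest run = 2 ✓ — fails.
Primer 2 (20 nt, A=6 T=6 G=5 C=3): 3' end CA has 1 G/C ✓; GC 8/20 = 40.0%, outside 43.0–57.2% ✗; longest run = 2 ✓ — fails.
Primer 3 (21 nt, A=8 T=5 G=3 C=5): 3' end GA has 1 G/C ✓; GC 8/21 = 38.1%, outside 43.0–57.2% ✗; longest run = 3 ✓ — fails.

None of the candidates satisfy all criteria.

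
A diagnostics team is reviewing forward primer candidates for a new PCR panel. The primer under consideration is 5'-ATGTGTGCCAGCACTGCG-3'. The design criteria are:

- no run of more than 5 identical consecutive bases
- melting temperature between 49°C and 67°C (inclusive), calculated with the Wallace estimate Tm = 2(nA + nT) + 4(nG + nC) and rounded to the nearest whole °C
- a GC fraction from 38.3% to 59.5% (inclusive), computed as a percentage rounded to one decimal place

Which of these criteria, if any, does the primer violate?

Base counts: A=3, T=4, G=6, C=5 (length 18).
homopolymer run: longest run = 2 ✓
Tm: Tm = 2·7 + 4·11 = 58°C ✓
GC content: GC 11/18 = 61.1%, outside 38.3–59.5% ✗

Fails: GC content.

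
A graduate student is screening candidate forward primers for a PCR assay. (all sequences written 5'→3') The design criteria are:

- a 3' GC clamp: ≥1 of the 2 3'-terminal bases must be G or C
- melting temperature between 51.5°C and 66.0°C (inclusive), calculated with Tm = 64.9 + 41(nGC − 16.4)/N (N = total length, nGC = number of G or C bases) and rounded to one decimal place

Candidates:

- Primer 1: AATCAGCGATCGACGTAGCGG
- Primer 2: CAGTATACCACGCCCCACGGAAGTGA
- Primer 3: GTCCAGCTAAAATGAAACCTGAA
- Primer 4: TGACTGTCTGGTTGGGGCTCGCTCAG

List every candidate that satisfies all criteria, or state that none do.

Primer 1, Primer 2 and Primer 4.

Primer 1 (21 nt, A=6 T=3 G=7 C=5): 3' end GG has 2 G/C ✓; Tm = 64.9 + 41·(12 − 16.4)/21 = 56.3°C ✓ — passes.
Primer 2 (26 nt, A=8 T=3 G=6 C=9): 3' end GA has 1 G/C ✓; Tm = 64.9 + 41·(15 − 16.4)/26 = 62.7°C ✓ — passes.
Primer 3 (23 nt, A=10 T=4 G=4 C=5): 3' end AA has 0 G/C, need ≥1 ✗; Tm = 64.9 + 41·(9 − 16.4)/23 = 51.7°C ✓ — fails.
Primer 4 (26 nt, A=2 T=8 G=10 C=6): 3' end AG has 1 G/C ✓; Tm = 64.9 + 41·(16 − 16.4)/26 = 64.3°C ✓ — passes.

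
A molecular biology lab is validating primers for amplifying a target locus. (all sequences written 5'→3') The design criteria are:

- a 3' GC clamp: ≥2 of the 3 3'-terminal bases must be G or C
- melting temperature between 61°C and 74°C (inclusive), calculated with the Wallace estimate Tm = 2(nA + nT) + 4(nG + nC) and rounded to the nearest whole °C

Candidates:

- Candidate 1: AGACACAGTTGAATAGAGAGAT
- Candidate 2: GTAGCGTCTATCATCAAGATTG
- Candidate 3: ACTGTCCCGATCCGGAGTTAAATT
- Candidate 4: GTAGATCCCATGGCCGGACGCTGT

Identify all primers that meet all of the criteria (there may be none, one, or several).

None of the candidates satisfy all criteria.

Candidate 1 (22 nt, A=10 T=4 G=6 C=2): 3' end GAT has 1 G/C, need ≥2 ✗; Tm = 2·14 + 4·8 = 60°C, outside 61–74°C ✗ — fails.
Candidate 2 (22 nt, A=6 T=7 G=5 C=4): 3' end TTG has 1 G/C, need ≥2 ✗; Tm = 2·13 + 4·9 = 62°C ✓ — fails.
Candidate 3 (24 nt, A=6 T=7 G=5 C=6): 3' end ATT has 0 G/C, need ≥2 ✗; Tm = 2·13 + 4·11 = 70°C ✓ — fails.
Candidate 4 (24 nt, A=4 T=5 G=8 C=7): 3' end TGT has 1 G/C, need ≥2 ✗; Tm = 2·9 + 4·15 = 78°C, outside 61–74°C ✗ — fails.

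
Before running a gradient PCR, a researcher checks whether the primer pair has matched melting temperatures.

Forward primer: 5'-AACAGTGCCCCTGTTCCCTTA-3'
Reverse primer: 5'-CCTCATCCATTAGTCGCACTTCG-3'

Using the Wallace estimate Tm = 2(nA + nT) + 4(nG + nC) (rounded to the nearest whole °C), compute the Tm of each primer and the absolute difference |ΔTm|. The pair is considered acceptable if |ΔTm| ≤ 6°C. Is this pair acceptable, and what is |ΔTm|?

|ΔTm| = 6°C; the pair is acceptable.

Forward: A=4 T=6 G=3 C=8 → Tm = 2·10 + 4·11 = 64°C.
Reverse: A=4 T=7 G=3 C=9 → Tm = 2·11 + 4·12 = 70°C.
|ΔTm| = |64 − 70| = 6°C, ≤ 6°C.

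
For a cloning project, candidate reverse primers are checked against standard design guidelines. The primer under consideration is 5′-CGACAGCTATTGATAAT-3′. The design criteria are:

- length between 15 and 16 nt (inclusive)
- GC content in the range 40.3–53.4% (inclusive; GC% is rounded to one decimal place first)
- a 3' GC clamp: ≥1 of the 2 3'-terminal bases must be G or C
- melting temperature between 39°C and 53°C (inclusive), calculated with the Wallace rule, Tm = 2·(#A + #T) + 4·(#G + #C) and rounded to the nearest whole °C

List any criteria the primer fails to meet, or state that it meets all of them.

Base counts: A=6, T=5, G=3, C=3 (length 17).
length: length 17, outside 15–16 ✗
GC content: GC 6/17 = 35.3%, outside 40.3–53.4% ✗
GC clamp: 3' end AT has 0 G/C, need ≥1 ✗
Tm: Tm = 2·11 + 4·6 = 46°C ✓

Fails: length, GC content, GC clamp.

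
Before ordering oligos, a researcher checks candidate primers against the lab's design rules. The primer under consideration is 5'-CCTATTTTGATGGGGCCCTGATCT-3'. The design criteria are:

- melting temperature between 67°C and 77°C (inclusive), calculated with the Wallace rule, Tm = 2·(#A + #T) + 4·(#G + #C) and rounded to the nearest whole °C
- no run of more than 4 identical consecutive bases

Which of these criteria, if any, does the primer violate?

Meets all criteria.

Base counts: A=3, T=9, G=6, C=6 (length 24).
Tm: Tm = 2·12 + 4·12 = 72°C ✓
homopolymer run: longest run = 4 ✓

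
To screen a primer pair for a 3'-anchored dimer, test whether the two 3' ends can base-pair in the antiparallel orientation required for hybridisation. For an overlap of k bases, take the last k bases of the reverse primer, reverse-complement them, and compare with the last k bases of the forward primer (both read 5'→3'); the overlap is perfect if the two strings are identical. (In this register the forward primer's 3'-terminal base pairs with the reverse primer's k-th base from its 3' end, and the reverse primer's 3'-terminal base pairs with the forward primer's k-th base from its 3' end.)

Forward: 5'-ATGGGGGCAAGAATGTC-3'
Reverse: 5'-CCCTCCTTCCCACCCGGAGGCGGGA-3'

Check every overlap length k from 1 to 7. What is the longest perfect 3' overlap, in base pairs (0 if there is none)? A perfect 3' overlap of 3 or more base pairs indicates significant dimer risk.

Longest perfect overlap: 2 complementary base pairs; below the dimer-risk threshold (threshold 3).

Last 7 bases (5'→3') — forward …GAATGTC, reverse …GGCGGGA.
Reverse complement of the reverse primer's last 7 bases: TCCCGCC; its first k bases are the reverse complement of the reverse primer's last k bases, so a perfect k-base overlap needs the forward primer's last k bases to equal them.
Comparing (forward last k vs required): k=1: C vs T ✗; k=2: TC vs TC ✓; k=3: GTC vs TCC ✗; k=4: TGTC vs TCCC ✗; k=5: ATGTC vs TCCCG ✗; k=6: AATGTC vs TCCCGC ✗; k=7: GAATGTC vs TCCCGCC ✗.
Only k = 2 is perfect, so the longest perfect 3' overlap is 2.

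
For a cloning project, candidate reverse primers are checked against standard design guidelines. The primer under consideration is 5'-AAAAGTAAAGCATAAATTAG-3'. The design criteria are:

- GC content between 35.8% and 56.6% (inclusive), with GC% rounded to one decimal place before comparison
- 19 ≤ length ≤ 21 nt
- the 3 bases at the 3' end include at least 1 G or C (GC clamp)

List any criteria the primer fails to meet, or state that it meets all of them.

Base counts: A=12, T=4, G=3, C=1 (length 20).
GC content: GC 4/20 = 20.0%, outside 35.8–56.6% ✗
length: length 20 ✓
GC clamp: 3' end TAG has 1 G/C ✓

Fails: GC content.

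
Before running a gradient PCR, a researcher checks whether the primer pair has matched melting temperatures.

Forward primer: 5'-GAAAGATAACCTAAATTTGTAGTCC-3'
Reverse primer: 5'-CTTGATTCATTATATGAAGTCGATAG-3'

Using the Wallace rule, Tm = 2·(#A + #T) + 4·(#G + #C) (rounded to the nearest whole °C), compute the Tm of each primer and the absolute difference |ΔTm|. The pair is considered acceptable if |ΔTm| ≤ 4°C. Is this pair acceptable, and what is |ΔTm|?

|ΔTm| = 2°C; the pair is acceptable.

Forward: A=10 T=7 G=4 C=4 → Tm = 2·17 + 4·8 = 66°C.
Reverse: A=8 T=10 G=5 C=3 → Tm = 2·18 + 4·8 = 68°C.
|ΔTm| = |66 − 68| = 2°C, ≤ 4°C.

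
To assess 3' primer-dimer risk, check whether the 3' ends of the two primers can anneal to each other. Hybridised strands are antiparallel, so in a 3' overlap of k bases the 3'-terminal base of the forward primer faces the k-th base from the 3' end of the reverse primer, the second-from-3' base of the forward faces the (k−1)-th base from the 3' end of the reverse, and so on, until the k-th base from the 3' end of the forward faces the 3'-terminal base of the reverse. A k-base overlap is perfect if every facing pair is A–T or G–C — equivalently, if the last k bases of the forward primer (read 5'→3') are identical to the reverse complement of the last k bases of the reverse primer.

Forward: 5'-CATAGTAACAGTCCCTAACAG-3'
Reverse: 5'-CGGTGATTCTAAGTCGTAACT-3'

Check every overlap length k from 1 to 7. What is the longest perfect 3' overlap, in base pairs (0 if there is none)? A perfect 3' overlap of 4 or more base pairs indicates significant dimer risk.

Longest perfect overlap: 2 complementary base pairs; below the dimer-risk threshold (threshold 4).

Last 7 bases (5'→3') — forward …CTAACAG, reverse …CGTAACT.
Reverse complement of the reverse primer's last 7 bases: AGTTACG; its first k bases are the reverse complement of the reverse primer's last k bases, so a perfect k-base overlap needs the forward primer's last k bases to equal them.
Comparing (forward last k vs required): k=1: G vs A ✗; k=2: AG vs AG ✓; k=3: CAG vs AGT ✗; k=4: ACAG vs AGTT ✗; k=5: AACAG vs AGTTA ✗; k=6: TAACAG vs AGTTAC ✗; k=7: CTAACAG vs AGTTACG ✗.
Only k = 2 is perfect, so the longest perfect 3' overlap is 2.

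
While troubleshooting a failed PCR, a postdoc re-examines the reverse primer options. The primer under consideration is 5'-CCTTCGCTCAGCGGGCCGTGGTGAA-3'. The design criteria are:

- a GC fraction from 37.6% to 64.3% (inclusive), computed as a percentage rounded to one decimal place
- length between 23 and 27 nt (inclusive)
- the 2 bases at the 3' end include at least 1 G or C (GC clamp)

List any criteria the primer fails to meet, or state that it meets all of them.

Base counts: A=3, T=5, G=9, C=8 (length 25).
GC content: GC 17/25 = 68.0%, outside 37.6–64.3% ✗
length: length 25 ✓
GC clamp: 3' end AA has 0 G/C, need ≥1 ✗

Fails: GC content, GC clamp.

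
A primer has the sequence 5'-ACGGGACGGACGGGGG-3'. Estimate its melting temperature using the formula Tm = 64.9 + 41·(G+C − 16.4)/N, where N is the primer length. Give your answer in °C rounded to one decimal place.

56.2°C

Base counts: A=3, T=0, G=10, C=3; G+C = 13, N = 16.
Tm = 64.9 + 41·(13 − 16.4)/16 = 64.9 + -139.40/16 = 56.2°C.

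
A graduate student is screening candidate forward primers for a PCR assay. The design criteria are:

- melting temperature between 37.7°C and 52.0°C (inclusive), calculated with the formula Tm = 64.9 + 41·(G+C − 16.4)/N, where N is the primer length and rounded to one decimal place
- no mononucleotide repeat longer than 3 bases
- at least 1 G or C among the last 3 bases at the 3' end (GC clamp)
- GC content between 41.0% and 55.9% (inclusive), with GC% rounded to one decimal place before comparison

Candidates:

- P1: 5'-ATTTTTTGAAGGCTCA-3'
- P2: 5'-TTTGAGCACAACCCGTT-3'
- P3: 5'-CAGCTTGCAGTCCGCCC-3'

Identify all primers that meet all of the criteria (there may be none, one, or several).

P1 (16 nt, A=4 T=7 G=3 C=2): Tm = 64.9 + 41·(5 − 16.4)/16 = 35.7°C, outside 37.7–52.0°C ✗; longest run = 6, exceeds 3 ✗; 3' end TCA has 1 G/C ✓; GC 5/16 = 31.3%, outside 41.0–55.9% ✗ — fails.
P2 (17 nt, A=4 T=5 G=3 C=5): Tm = 64.9 + 41·(8 − 16.4)/17 = 44.6°C ✓; longest run = 3 ✓; 3' end GTT has 1 G/C ✓; GC 8/17 = 47.1% ✓ — passes.
P3 (17 nt, A=2 T=3 G=4 C=8): Tm = 64.9 + 41·(12 − 16.4)/17 = 54.3°C, outside 37.7–52.0°C ✗; longest run = 3 ✓; 3' end CCC has 3 G/C ✓; GC 12/17 = 70.6%, outside 41.0–55.9% ✗ — fails.

P2 only.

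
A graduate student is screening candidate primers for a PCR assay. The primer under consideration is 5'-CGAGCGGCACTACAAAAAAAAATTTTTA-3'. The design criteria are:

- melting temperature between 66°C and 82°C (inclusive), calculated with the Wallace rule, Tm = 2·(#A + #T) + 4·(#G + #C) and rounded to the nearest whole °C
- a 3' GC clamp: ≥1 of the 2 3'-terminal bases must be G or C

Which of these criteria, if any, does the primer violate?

Fails: GC clamp.

Base counts: A=13, T=6, G=4, C=5 (length 28).
Tm: Tm = 2·19 + 4·9 = 74°C ✓
GC clamp: 3' end TA has 0 G/C, need ≥1 ✗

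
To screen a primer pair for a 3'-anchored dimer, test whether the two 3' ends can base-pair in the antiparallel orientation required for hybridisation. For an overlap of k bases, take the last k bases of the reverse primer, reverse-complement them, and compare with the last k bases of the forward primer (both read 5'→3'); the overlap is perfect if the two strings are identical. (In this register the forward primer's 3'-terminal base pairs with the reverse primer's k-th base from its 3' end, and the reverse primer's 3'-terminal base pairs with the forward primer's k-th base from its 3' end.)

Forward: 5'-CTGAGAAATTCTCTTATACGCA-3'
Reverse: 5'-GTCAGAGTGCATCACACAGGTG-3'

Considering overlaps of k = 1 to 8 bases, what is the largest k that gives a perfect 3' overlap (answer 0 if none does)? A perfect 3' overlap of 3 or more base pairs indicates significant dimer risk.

Last 8 bases (5'→3') — forward …TATACGCA, reverse …CACAGGTG.
Reverse complement of the reverse primer's last 8 bases: CACCTGTG; its first k bases are the reverse complement of the reverse primer's last k bases, so a perfect k-base overlap needs the forward primer's last k bases to equal them.
Comparing (forward last k vs required): k=1: A vs C ✗; k=2: CA vs CA ✓; k=3: GCA vs CAC ✗; k=4: CGCA vs CACC ✗; k=5: ACGCA vs CACCT ✗; k=6: TACGCA vs CACCTG ✗; k=7: ATACGCA vs CACCTGT ✗; k=8: TATACGCA vs CACCTGTG ✗.
Only k = 2 is perfect, so the longest perfect 3' overlap is 2.

Longest perfect overlap: 2 complementary base pairs; below the dimer-risk threshold (threshold 3).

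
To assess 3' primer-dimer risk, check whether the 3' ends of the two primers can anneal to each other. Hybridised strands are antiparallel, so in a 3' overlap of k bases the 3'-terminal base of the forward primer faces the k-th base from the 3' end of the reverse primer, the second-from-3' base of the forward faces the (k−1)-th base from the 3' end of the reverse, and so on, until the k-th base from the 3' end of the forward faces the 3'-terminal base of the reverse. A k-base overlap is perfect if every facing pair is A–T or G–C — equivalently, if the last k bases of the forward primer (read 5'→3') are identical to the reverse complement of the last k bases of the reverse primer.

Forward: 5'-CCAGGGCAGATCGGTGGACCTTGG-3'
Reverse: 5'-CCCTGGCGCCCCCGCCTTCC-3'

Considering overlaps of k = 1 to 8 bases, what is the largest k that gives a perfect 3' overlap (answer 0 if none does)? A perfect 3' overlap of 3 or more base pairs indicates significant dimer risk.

Longest perfect overlap: 2 complementary base pairs; below the dimer-risk threshold (threshold 3).

Last 8 bases (5'→3') — forward …GACCTTGG, reverse …CGCCTTCC.
Reverse complement of the reverse primer's last 8 bases: GGAAGGCG; its first k bases are the reverse complement of the reverse primer's last k bases, so a perfect k-base overlap needs the forward primer's last k bases to equal them.
Comparing (forward last k vs required): k=1: G vs G ✓; k=2: GG vs GG ✓; k=3: TGG vs GGA ✗; k=4: TTGG vs GGAA ✗; k=5: CTTGG vs GGAAG ✗; k=6: CCTTGG vs GGAAGG ✗; k=7: ACCTTGG vs GGAAGGC ✗; k=8: GACCTTGG vs GGAAGGCG ✗.
Perfect overlaps at k = 1, 2; the largest is 2.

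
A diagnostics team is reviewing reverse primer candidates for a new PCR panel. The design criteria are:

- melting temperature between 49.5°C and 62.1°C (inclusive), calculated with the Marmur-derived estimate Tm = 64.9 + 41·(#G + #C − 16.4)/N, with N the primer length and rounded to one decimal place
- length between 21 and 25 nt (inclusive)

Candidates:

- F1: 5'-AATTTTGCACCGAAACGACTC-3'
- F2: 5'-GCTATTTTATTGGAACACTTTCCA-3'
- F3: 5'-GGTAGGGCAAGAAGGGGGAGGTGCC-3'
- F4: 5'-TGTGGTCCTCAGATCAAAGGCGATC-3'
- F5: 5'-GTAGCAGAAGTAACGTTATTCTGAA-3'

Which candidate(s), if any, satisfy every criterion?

F1 (21 nt, A=7 T=5 G=3 C=6): Tm = 64.9 + 41·(9 − 16.4)/21 = 50.5°C ✓; length 21 ✓ — passes.
F2 (24 nt, A=6 T=10 G=3 C=5): Tm = 64.9 + 41·(8 − 16.4)/24 = 50.6°C ✓; length 24 ✓ — passes.
F3 (25 nt, A=6 T=2 G=14 C=3): Tm = 64.9 + 41·(17 − 16.4)/25 = 65.9°C, outside 49.5–62.1°C ✗; length 25 ✓ — fails.
F4 (25 nt, A=6 T=6 G=7 C=6): Tm = 64.9 + 41·(13 − 16.4)/25 = 59.3°C ✓; length 25 ✓ — passes.
F5 (25 nt, A=9 T=7 G=6 C=3): Tm = 64.9 + 41·(9 − 16.4)/25 = 52.8°C ✓; length 25 ✓ — passes.

F1, F2, F4 and F5.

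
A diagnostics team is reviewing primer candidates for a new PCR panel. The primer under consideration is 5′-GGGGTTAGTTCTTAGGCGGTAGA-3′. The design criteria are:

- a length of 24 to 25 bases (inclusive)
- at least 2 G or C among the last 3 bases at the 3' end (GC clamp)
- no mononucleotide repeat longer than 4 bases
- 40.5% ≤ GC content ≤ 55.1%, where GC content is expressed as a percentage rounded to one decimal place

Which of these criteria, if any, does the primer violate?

Base counts: A=4, T=7, G=10, C=2 (length 23).
length: length 23, outside 24–25 ✗
GC clamp: 3' end AGA has 1 G/C, need ≥2 ✗
homopolymer run: longest run = 4 ✓
GC content: GC 12/23 = 52.2% ✓

Fails: length, GC clamp.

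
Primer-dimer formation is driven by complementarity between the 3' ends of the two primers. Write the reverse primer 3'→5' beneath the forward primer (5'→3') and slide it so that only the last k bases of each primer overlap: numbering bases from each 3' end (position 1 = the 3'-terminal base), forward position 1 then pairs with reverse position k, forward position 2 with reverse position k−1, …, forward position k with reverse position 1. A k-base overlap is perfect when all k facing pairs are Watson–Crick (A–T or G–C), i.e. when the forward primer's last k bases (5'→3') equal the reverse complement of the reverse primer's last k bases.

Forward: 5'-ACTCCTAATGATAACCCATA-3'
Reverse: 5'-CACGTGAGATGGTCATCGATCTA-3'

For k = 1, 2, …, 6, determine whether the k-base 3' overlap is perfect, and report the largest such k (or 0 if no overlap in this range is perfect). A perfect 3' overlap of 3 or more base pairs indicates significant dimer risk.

Last 6 bases (5'→3') — forward …CCCATA, reverse …GATCTA.
Reverse complement of the reverse primer's last 6 bases: TAGATC; its first k bases are the reverse complement of the reverse primer's last k bases, so a perfect k-base overlap needs the forward primer's last k bases to equal them.
Comparing (forward last k vs required): k=1: A vs T ✗; k=2: TA vs TA ✓; k=3: ATA vs TAG ✗; k=4: CATA vs TAGA ✗; k=5: CCATA vs TAGAT ✗; k=6: CCCATA vs TAGATC ✗.
Only k = 2 is perfect, so the longest perfect 3' overlap is 2.

Longest perfect overlap: 2 complementary base pairs; below the dimer-risk threshold (threshold 3).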